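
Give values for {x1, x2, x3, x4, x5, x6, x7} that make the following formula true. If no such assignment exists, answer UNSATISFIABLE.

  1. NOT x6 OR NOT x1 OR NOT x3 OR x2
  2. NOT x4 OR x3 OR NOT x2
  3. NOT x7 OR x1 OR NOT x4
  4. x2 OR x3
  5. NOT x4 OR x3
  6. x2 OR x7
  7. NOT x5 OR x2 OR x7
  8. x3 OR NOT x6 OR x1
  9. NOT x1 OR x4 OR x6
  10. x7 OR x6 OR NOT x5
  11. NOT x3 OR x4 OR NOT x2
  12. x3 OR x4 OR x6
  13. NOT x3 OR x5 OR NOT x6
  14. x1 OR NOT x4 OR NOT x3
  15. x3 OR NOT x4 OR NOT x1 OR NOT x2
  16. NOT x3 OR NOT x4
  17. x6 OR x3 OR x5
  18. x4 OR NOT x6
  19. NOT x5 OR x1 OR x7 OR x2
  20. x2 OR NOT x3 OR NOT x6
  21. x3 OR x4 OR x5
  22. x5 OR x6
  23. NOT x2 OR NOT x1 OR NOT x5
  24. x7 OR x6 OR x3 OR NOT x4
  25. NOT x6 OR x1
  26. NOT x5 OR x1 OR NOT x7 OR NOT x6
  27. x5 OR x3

x1: false, x2: false, x3: true, x4: false, x5: true, x6: false, x7: true

Branch on x2: set x2 = false.
The clause (x3) is unit, so x3 = true.
The clause (x7) is unit, so x7 = true.
The clause (NOT x4) is unit, so x4 = false.
The clause (NOT x6) is unit, so x6 = false.
The clause (NOT x1) is unit, so x1 = false.
The clause (x5) is unit, so x5 = true.
This assignment satisfies each clause.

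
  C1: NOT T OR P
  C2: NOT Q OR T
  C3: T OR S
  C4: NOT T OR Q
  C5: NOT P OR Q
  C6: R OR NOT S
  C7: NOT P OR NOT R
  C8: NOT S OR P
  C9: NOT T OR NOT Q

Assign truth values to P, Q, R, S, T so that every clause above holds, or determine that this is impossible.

Suppose T = false.
(NOT Q) alone gives Q = false.
(S) alone gives S = true.
(NOT P) alone gives P = false.
Now (P) is unsatisfied and unit — conflict.
Undo T and try T = true.
(P) alone gives P = true.
(Q) alone gives Q = true.
Now (NOT Q) is unsatisfied and unit — conflict.
Neither T = true nor T = false works.

UNSATISFIABLE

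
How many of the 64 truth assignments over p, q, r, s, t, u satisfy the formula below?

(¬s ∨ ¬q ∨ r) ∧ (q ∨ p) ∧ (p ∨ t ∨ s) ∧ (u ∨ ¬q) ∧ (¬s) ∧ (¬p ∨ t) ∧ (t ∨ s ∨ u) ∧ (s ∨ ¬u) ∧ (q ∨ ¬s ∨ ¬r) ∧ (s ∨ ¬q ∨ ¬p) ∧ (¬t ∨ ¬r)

There are 2^6 = 64 truth assignments over (p, q, r, s, t, u).
Split on s. With s = True, the clauses containing s are satisfied and ¬s drops from the rest; 0 of the 2^5 = 32 assignments to the other variables satisfy what remains.
With s = False, by the same count on the reduced clause set, 1 assignment works.
Total: 0 + 1 = 1.

1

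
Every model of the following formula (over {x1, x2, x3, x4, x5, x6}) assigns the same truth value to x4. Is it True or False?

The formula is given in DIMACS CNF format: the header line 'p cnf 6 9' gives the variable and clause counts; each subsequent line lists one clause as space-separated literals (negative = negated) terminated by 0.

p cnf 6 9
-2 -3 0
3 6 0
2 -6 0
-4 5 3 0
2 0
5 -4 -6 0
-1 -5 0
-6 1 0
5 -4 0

Suppose x4 = True.
Unit clause (x2) forces x2 = True.
Unit clause (¬x3) forces x3 = False.
Unit clause (x6) forces x6 = True.
Unit clause (x5) forces x5 = True.
Unit clause (¬x1) forces x1 = False.
That conflicts with the unit clause (x1).
So every satisfying assignment has x4 = False.

False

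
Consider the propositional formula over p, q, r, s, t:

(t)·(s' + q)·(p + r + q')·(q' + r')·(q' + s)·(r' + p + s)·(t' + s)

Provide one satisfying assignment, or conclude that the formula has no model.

p=1; q=1; r=0; s=1; t=1

Unit clause (t) forces t = 1.
Unit clause (s) forces s = 1.
Unit clause (q) forces q = 1.
Unit clause (r') forces r = 0.
Unit clause (p) forces p = 1.
All clauses are satisfied.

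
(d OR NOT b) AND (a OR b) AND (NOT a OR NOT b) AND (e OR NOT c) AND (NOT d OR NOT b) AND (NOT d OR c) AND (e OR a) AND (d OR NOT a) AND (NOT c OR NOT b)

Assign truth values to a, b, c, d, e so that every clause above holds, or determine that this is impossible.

Branch on d: set d = true.
From the singleton clause (NOT b), b = false.
From the singleton clause (a), a = true.
From the singleton clause (c), c = true.
From the singleton clause (e), e = true.
Every clause now holds.

a: true,  b: false,  c: true,  d: true,  e: true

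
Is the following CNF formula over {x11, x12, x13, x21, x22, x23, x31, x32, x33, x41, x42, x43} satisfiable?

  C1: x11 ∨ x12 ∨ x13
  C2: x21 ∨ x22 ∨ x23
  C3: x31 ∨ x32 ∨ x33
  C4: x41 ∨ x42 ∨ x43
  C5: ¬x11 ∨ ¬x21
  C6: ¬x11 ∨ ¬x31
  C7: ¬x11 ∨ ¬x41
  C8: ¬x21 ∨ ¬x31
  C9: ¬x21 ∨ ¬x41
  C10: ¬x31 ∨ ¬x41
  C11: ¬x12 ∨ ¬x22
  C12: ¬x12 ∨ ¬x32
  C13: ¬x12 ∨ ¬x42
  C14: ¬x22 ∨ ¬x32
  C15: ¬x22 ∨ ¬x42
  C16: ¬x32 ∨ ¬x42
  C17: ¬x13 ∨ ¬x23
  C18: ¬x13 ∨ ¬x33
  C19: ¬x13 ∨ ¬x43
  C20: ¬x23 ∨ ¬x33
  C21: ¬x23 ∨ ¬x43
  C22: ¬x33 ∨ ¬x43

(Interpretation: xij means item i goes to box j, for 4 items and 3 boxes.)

Suppose x11 = False.
Suppose x12 = True.
The clause (¬x22) is unit, so x22 = False.
The clause (¬x32) is unit, so x32 = False.
The clause (¬x42) is unit, so x42 = False.
Suppose x21 = True.
The clause (¬x31) is unit, so x31 = False.
The clause (x33) is unit, so x33 = True.
The clause (¬x41) is unit, so x41 = False.
The clause (x43) is unit, so x43 = True.
Now (¬x43) is unsatisfied and unit — conflict.
That branch fails; take x21 = False instead.
The clause (x23) is unit, so x23 = True.
The clause (¬x13) is unit, so x13 = False.
The clause (¬x33) is unit, so x33 = False.
The clause (x31) is unit, so x31 = True.
The clause (¬x41) is unit, so x41 = False.
The clause (x43) is unit, so x43 = True.
Now (¬x43) is unsatisfied and unit — conflict.
Neither x21 = True nor x21 = False works.
That branch fails; take x12 = False instead.
The clause (x13) is unit, so x13 = True.
The clause (¬x23) is unit, so x23 = False.
The clause (¬x33) is unit, so x33 = False.
The clause (¬x43) is unit, so x43 = False.
Suppose x21 = True.
The clause (¬x31) is unit, so x31 = False.
The clause (x32) is unit, so x32 = True.
The clause (¬x41) is unit, so x41 = False.
The clause (x42) is unit, so x42 = True.
Now (¬x42) is unsatisfied and unit — conflict.
That branch fails; take x21 = False instead.
The clause (x22) is unit, so x22 = True.
The clause (¬x32) is unit, so x32 = False.
The clause (x31) is unit, so x31 = True.
The clause (¬x41) is unit, so x41 = False.
The clause (x42) is unit, so x42 = True.
Now (¬x42) is unsatisfied and unit — conflict.
Neither x21 = True nor x21 = False works.
Neither x12 = True nor x12 = False works.
That branch fails; take x11 = True instead.
The clause (¬x21) is unit, so x21 = False.
The clause (¬x31) is unit, so x31 = False.
The clause (¬x41) is unit, so x41 = False.
Suppose x22 = True.
The clause (¬x12) is unit, so x12 = False.
The clause (¬x32) is unit, so x32 = False.
The clause (x33) is unit, so x33 = True.
The clause (¬x42) is unit, so x42 = False.
The clause (x43) is unit, so x43 = True.
Now (¬x43) is unsatisfied and unit — conflict.
That branch fails; take x22 = False instead.
The clause (x23) is unit, so x23 = True.
The clause (¬x13) is unit, so x13 = False.
The clause (¬x33) is unit, so x33 = False.
The clause (x32) is unit, so x32 = True.
The clause (¬x12) is unit, so x12 = False.
The clause (¬x42) is unit, so x42 = False.
The clause (x43) is unit, so x43 = True.
Now (¬x43) is unsatisfied and unit — conflict.
Neither x22 = True nor x22 = False works.
Neither x11 = True nor x11 = False works.
No assignment satisfies every clause.

No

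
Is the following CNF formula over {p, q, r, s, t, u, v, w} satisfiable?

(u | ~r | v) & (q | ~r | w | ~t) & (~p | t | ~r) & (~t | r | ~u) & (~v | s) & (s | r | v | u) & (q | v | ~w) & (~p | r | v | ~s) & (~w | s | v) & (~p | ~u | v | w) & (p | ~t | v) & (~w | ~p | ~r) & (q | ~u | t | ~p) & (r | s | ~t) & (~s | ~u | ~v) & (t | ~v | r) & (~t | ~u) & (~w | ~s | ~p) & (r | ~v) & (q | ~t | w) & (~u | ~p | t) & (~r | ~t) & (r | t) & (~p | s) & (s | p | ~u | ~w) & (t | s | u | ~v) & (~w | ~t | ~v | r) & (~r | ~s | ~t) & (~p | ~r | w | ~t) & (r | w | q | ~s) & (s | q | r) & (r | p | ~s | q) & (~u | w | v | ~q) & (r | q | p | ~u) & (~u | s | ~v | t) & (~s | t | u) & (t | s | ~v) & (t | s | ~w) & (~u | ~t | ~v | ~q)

Yes

Branch on v: set v = 0.
Branch on u: set u = 1.
From the singleton clause (~t), t = 0.
From the singleton clause (~p), p = 0.
From the singleton clause (r), r = 1.
Branch on q: set q = 0.
From the singleton clause (~w), w = 0.
Every clause is now satisfied; s is unconstrained.
A satisfying assignment: p: 0,  q: 0,  r: 1,  s: 0,  t: 0,  u: 1,  v: 0,  w: 0.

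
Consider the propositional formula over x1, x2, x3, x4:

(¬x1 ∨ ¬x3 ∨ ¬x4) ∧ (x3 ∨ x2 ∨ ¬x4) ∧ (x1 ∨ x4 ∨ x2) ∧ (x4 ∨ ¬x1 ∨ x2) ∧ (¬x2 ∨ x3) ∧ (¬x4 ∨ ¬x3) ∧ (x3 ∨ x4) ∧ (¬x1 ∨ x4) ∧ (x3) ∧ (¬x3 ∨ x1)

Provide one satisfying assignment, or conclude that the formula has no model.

The clause (x3) is unit, so x3 = True.
The clause (¬x4) is unit, so x4 = False.
The clause (¬x1) is unit, so x1 = False.
But (x1) is also a unit clause — contradiction.

UNSATISFIABLE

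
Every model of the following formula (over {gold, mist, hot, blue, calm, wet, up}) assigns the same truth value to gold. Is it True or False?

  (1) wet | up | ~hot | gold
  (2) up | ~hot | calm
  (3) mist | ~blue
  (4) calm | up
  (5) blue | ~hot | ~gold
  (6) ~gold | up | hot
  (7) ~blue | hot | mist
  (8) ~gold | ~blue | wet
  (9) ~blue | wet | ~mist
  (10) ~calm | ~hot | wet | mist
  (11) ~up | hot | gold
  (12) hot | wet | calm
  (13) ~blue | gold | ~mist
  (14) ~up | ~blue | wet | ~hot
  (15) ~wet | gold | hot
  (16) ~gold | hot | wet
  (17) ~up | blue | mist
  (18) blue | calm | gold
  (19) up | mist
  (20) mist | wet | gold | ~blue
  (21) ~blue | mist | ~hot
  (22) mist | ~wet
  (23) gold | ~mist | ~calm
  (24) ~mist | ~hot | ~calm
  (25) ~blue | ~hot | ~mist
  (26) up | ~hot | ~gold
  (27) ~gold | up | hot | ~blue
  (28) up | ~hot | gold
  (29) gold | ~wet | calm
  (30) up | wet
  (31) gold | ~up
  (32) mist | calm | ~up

Suppose gold = 0.
(~up) alone gives up = 0.
(calm) alone gives calm = 1.
(mist) alone gives mist = 1.
Now (~mist) is unsatisfied and unit — conflict.
So every satisfying assignment has gold = True.

True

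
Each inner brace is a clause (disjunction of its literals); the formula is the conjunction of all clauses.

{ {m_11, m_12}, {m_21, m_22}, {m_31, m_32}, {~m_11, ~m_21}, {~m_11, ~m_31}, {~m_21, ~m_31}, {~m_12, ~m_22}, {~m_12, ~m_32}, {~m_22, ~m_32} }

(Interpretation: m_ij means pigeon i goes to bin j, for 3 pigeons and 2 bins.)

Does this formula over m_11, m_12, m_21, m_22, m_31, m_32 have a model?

No

Case m_11 = 1:
(~m_21) alone gives m_21 = 0.
(m_22) alone gives m_22 = 1.
(~m_31) alone gives m_31 = 0.
(m_32) alone gives m_32 = 1.
Now (~m_32) is unsatisfied and unit — conflict.
So m_11 must be the other value — set m_11 = 0.
(m_12) alone gives m_12 = 1.
(~m_22) alone gives m_22 = 0.
(m_21) alone gives m_21 = 1.
(~m_31) alone gives m_31 = 0.
(m_32) alone gives m_32 = 1.
Now (~m_32) is unsatisfied and unit — conflict.
Either choice for m_11 ends in contradiction.
No assignment satisfies every clause.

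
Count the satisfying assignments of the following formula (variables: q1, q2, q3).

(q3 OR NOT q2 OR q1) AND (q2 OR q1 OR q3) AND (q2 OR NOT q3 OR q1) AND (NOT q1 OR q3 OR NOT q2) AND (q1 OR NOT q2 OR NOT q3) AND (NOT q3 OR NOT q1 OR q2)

2

There are 2^3 = 8 truth assignments over (q1, q2, q3).
Split on q2. With q2 = true, the clauses containing q2 are satisfied and NOT q2 drops from the rest; 1 of the 2^2 = 4 assignments to the other variables satisfy what remains.
With q2 = false, by the same count on the reduced clause set, 1 assignment works.
Total: 1 + 1 = 2.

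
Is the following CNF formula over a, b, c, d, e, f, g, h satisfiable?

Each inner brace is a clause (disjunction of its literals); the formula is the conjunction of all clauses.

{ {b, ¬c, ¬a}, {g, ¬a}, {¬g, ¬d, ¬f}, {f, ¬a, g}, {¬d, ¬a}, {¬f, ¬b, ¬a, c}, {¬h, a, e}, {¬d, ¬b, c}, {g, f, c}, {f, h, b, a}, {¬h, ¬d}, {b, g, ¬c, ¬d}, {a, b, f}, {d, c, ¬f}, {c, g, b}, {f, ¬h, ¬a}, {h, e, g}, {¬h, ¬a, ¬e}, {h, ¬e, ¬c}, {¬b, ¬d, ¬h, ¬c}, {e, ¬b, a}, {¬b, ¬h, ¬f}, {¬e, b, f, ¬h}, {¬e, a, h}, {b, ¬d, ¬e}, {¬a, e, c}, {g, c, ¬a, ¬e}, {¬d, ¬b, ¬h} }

Branch on g: set g = True.
Branch on d: set d = False.
Branch on c: set c = False.
Unit clause (¬f) forces f = False.
Branch on a: set a = False.
Unit clause (b) forces b = True.
Unit clause (e) forces e = True.
Unit clause (h) forces h = True.
All clauses are satisfied.
A satisfying assignment: a: False, b: True, c: False, d: False, e: True, f: False, g: True, h: True.

Yes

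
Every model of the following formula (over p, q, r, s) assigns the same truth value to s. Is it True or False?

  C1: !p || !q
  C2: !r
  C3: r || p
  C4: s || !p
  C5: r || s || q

True

Suppose s = false.
The clause (!r) is unit, so r = false.
The clause (p) is unit, so p = true.
But (!p) is also a unit clause — contradiction.
So every satisfying assignment has s = True.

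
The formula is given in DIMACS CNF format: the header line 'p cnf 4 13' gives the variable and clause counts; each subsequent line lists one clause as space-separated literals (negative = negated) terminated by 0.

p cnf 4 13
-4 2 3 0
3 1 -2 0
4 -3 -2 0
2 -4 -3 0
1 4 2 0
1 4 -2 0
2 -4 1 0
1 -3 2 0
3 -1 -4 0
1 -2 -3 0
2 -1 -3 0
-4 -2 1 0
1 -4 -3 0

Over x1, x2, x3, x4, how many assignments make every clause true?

3

There are 2^4 = 16 truth assignments over (x1, x2, x3, x4).
Split on x1. With x1 = True, the clauses containing x1 are satisfied and ¬x1 drops from the rest; 3 of the 2^3 = 8 assignments to the other variables satisfy what remains.
With x1 = False, by the same count on the reduced clause set, 0 assignments work.
(One model: x1=T, x2=F, x3=F, x4=F.)
Total: 3 + 0 = 3.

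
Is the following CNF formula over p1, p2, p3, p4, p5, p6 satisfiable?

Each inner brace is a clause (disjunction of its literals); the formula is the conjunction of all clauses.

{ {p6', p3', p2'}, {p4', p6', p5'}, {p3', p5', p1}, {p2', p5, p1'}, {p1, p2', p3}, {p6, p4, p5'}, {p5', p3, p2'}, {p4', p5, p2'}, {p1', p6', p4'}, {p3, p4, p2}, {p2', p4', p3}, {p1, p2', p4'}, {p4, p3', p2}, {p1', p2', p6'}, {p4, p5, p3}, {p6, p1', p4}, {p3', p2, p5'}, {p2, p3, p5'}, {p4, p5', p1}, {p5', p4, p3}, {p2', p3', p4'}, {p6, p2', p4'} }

Suppose p6 = 0.
Suppose p4 = 1.
Unit clause (p2') forces p2 = 0.
Suppose p3 = 0.
Unit clause (p5') forces p5 = 0.
All clauses hold; p1 can take either value.
A satisfying assignment: p1 ↦ 0,  p2 ↦ 0,  p3 ↦ 0,  p4 ↦ 1,  p5 ↦ 0,  p6 ↦ 0.

Yes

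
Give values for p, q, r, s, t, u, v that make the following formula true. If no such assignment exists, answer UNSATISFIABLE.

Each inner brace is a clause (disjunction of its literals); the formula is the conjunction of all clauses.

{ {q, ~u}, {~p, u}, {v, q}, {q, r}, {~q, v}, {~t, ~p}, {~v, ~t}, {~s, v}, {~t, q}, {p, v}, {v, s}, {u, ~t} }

p ↦ 0,  q ↦ 1,  r ↦ 0,  s ↦ 1,  t ↦ 0,  u ↦ 1,  v ↦ 1

Case q = 1:
Unit clause (v) forces v = 1.
Unit clause (~t) forces t = 0.
Case p = 0:
All clauses hold; r, s, u can take either value.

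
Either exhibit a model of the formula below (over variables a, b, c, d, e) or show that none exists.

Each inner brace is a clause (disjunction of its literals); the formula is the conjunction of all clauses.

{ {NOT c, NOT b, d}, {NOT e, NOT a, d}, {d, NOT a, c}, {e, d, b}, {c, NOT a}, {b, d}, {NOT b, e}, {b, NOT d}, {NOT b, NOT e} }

UNSATISFIABLE

Case c = true:
Case b = false:
The clause (d) is unit, so d = true.
Now (NOT d) is unsatisfied and unit — conflict.
Undo b and try b = true.
The clause (d) is unit, so d = true.
The clause (e) is unit, so e = true.
Now (NOT e) is unsatisfied and unit — conflict.
Both values of b lead to a conflict.
Undo c and try c = false.
The clause (NOT a) is unit, so a = false.
Case b = true:
The clause (e) is unit, so e = true.
Now (NOT e) is unsatisfied and unit — conflict.
Undo b and try b = false.
The clause (d) is unit, so d = true.
Now (NOT d) is unsatisfied and unit — conflict.
Both values of b lead to a conflict.
Both values of c lead to a conflict.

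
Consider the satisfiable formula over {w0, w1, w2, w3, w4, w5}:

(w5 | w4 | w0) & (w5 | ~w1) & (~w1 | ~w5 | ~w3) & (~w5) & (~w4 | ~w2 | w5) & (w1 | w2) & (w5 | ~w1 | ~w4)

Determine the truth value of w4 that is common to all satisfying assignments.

Suppose w4 = 1.
Unit clause (~w5) forces w5 = 0.
Unit clause (~w1) forces w1 = 0.
Unit clause (~w2) forces w2 = 0.
That conflicts with the unit clause (w2).
So every satisfying assignment has w4 = False.

False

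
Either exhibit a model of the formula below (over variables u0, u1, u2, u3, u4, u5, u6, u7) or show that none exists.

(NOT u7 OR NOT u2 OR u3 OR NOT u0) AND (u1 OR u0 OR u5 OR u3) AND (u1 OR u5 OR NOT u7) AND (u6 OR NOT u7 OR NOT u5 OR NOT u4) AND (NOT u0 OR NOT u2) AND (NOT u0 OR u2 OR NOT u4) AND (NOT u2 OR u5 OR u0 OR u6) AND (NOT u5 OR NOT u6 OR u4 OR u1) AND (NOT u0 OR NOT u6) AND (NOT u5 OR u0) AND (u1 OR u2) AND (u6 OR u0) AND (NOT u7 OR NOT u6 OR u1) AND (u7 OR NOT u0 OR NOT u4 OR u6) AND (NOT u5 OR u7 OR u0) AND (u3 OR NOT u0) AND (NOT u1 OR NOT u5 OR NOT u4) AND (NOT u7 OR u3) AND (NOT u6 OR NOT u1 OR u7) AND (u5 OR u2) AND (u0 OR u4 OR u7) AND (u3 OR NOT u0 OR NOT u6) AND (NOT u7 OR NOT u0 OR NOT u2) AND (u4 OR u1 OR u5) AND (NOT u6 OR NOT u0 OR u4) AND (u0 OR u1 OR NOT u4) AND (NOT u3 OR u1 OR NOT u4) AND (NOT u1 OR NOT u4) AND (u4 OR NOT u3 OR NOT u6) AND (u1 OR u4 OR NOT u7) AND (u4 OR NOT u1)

Case u0 = false:
From the singleton clause (NOT u5), u5 = false.
From the singleton clause (u6), u6 = true.
From the singleton clause (u2), u2 = true.
Case u1 = true:
From the singleton clause (u7), u7 = true.
From the singleton clause (u3), u3 = true.
From the singleton clause (NOT u4), u4 = false.
Now (u4) is unsatisfied and unit — conflict.
So u1 must be the other value — set u1 = false.
From the singleton clause (u3), u3 = true.
From the singleton clause (NOT u7), u7 = false.
From the singleton clause (u4), u4 = true.
Now (NOT u4) is unsatisfied and unit — conflict.
Both values of u1 lead to a conflict.
So u0 must be the other value — set u0 = true.
From the singleton clause (NOT u2), u2 = false.
From the singleton clause (NOT u4), u4 = false.
From the singleton clause (NOT u6), u6 = false.
From the singleton clause (u1), u1 = true.
Now (NOT u1) is unsatisfied and unit — conflict.
Both values of u0 lead to a conflict.

UNSATISFIABLE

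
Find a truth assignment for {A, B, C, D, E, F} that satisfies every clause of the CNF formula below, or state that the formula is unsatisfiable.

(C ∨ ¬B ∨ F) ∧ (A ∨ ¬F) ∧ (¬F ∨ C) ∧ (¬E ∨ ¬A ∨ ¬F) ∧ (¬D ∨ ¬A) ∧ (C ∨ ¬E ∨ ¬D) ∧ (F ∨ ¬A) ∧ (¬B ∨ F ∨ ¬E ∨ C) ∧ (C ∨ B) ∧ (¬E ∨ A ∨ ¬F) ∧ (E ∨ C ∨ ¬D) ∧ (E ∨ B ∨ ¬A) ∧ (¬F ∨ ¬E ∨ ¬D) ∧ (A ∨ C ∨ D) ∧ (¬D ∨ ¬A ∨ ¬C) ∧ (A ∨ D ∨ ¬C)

A=False, B=False, C=True, D=True, E=False, F=False

Case A = False:
The clause (¬F) is unit, so F = False.
Case C = True:
The clause (D) is unit, so D = True.
No clause remains; B, E are free.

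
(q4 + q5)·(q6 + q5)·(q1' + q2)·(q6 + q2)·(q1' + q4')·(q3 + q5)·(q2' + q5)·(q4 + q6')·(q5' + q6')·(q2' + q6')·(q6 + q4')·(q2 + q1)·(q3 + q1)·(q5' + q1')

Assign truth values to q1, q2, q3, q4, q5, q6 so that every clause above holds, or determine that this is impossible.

Case q4 = 0:
From the singleton clause (q5), q5 = 1.
From the singleton clause (q6'), q6 = 0.
From the singleton clause (q2), q2 = 1.
From the singleton clause (q1'), q1 = 0.
From the singleton clause (q3), q3 = 1.
This assignment satisfies each clause.

q1: 0; q2: 1; q3: 1; q4: 0; q5: 1; q6: 0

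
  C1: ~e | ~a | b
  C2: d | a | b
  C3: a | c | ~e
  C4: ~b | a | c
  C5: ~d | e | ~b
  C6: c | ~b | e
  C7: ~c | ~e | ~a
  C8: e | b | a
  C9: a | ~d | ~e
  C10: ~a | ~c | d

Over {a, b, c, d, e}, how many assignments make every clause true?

There are 2^5 = 32 truth assignments over (a, b, c, d, e).
Split on b. With b = 1, the clauses containing b are satisfied and ~b drops from the rest; 4 of the 2^4 = 16 assignments to the other variables satisfy what remains.
With b = 0, by the same count on the reduced clause set, 3 assignments work.
(One model: a=F, b=T, c=T, d=F, e=F.)
Total: 4 + 3 = 7.

7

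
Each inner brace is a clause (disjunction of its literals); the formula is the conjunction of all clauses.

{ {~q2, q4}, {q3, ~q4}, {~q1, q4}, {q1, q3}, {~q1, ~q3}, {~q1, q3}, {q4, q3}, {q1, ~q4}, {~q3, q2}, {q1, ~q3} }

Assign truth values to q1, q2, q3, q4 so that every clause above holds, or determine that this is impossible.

Suppose q2 = 0.
(~q3) alone gives q3 = 0.
(~q4) alone gives q4 = 0.
That conflicts with the unit clause (q4).
That branch fails; take q2 = 1 instead.
(q4) alone gives q4 = 1.
(q3) alone gives q3 = 1.
(~q1) alone gives q1 = 0.
That conflicts with the unit clause (q1).
Both values of q2 lead to a conflict.

UNSATISFIABLE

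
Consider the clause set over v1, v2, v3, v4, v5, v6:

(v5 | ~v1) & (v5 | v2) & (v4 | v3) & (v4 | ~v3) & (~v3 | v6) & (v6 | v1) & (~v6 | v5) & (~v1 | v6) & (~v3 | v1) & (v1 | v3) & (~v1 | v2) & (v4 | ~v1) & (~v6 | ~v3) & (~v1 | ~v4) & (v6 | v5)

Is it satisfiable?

Unsatisfiable

Branch on v5: set v5 = 1.
Branch on v4: set v4 = 1.
From the singleton clause (~v1), v1 = 0.
From the singleton clause (v6), v6 = 1.
From the singleton clause (~v3), v3 = 0.
Now (v3) is unsatisfied and unit — conflict.
Undo v4 and try v4 = 0.
From the singleton clause (v3), v3 = 1.
Now (~v3) is unsatisfied and unit — conflict.
Both values of v4 lead to a conflict.
Undo v5 and try v5 = 0.
From the singleton clause (~v1), v1 = 0.
From the singleton clause (v2), v2 = 1.
From the singleton clause (v6), v6 = 1.
Now (~v6) is unsatisfied and unit — conflict.
Both values of v5 lead to a conflict.
No assignment satisfies every clause.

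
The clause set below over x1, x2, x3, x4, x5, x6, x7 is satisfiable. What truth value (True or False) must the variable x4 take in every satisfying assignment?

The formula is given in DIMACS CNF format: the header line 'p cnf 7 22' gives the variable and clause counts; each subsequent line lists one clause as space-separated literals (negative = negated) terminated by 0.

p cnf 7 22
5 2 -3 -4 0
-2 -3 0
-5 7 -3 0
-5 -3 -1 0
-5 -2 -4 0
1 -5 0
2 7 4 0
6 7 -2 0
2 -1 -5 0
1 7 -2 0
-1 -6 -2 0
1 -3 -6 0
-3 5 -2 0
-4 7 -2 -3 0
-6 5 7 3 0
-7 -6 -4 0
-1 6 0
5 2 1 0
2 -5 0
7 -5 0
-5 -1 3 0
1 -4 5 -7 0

Suppose x4 = True.
Branch on x2: set x2 = False.
From the singleton clause (¬x5), x5 = False.
From the singleton clause (¬x3), x3 = False.
From the singleton clause (x1), x1 = True.
From the singleton clause (x6), x6 = True.
From the singleton clause (x7), x7 = True.
But (¬x7) is also a unit clause — contradiction.
That branch fails; take x2 = True instead.
From the singleton clause (¬x3), x3 = False.
From the singleton clause (¬x5), x5 = False.
Branch on x6: set x6 = True.
From the singleton clause (¬x1), x1 = False.
From the singleton clause (x7), x7 = True.
But (¬x7) is also a unit clause — contradiction.
That branch fails; take x6 = False instead.
From the singleton clause (x7), x7 = True.
From the singleton clause (¬x1), x1 = False.
But (x1) is also a unit clause — contradiction.
Both values of x6 lead to a conflict.
Both values of x2 lead to a conflict.
So every satisfying assignment has x4 = False.

False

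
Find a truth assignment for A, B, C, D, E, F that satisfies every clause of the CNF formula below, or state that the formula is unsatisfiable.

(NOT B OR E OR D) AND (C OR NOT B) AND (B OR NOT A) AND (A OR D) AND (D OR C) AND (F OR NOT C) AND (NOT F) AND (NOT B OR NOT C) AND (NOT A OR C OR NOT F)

From the singleton clause (NOT F), F = false.
From the singleton clause (NOT C), C = false.
From the singleton clause (NOT B), B = false.
From the singleton clause (NOT A), A = false.
From the singleton clause (D), D = true.
No clause remains; E is free.

A: false; B: false; C: false; D: true; E: false; F: false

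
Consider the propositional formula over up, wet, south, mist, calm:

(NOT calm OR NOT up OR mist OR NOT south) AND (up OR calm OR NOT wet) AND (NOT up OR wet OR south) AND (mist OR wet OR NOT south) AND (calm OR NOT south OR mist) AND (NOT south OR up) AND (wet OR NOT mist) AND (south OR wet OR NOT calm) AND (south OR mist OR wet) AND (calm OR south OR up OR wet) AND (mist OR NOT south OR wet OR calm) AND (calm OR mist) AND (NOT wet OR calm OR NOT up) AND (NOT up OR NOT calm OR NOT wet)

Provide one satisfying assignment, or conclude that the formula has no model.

up: false,  wet: true,  south: false,  mist: false,  calm: true

Suppose south = false.
Suppose up = false.
Suppose calm = true.
From the singleton clause (wet), wet = true.
No clause remains; mist is free.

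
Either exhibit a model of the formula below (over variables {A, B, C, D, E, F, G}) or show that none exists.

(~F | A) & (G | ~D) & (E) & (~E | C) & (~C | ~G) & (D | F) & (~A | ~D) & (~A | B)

From the singleton clause (E), E = 1.
From the singleton clause (C), C = 1.
From the singleton clause (~G), G = 0.
From the singleton clause (~D), D = 0.
From the singleton clause (F), F = 1.
From the singleton clause (A), A = 1.
From the singleton clause (B), B = 1.
All clauses are satisfied.

A ↦ 1; B ↦ 1; C ↦ 1; D ↦ 0; E ↦ 1; F ↦ 1; G ↦ 0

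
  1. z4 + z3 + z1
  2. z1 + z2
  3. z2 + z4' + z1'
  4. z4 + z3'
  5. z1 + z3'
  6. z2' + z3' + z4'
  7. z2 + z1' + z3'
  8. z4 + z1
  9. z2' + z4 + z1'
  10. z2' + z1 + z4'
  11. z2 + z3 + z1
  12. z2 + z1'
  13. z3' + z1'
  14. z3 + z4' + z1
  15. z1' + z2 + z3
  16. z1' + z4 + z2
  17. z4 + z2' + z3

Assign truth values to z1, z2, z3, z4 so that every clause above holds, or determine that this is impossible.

z1: 1; z2: 1; z3: 0; z4: 1

Suppose z1 = 1.
(z2) alone gives z2 = 1.
(z4) alone gives z4 = 1.
(z3') alone gives z3 = 0.
All clauses are satisfied.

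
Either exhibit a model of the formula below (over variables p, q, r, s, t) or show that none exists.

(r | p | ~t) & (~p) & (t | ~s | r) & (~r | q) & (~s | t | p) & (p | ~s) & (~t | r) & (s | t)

p: 0, q: 1, r: 1, s: 0, t: 1

The clause (~p) is unit, so p = 0.
The clause (~s) is unit, so s = 0.
The clause (t) is unit, so t = 1.
The clause (r) is unit, so r = 1.
The clause (q) is unit, so q = 1.
This assignment satisfies each clause.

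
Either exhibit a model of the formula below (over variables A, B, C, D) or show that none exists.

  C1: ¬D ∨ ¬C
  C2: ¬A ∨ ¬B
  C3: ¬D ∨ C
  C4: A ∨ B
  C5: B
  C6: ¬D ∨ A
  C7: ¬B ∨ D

(B) alone gives B = True.
(¬A) alone gives A = False.
(¬D) alone gives D = False.
That conflicts with the unit clause (D).

UNSATISFIABLE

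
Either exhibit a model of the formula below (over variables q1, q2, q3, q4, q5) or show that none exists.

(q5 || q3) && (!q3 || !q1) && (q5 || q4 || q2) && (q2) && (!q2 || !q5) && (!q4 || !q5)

The clause (q2) is unit, so q2 = true.
The clause (!q5) is unit, so q5 = false.
The clause (q3) is unit, so q3 = true.
The clause (!q1) is unit, so q1 = false.
Every clause is now satisfied; q4 is unconstrained.

q1=false; q2=true; q3=true; q4=true; q5=false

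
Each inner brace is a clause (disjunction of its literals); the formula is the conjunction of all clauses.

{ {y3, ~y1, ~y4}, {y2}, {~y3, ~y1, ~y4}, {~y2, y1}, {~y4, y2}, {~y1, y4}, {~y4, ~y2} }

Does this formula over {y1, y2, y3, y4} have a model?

(y2) alone gives y2 = 1.
(y1) alone gives y1 = 1.
(y4) alone gives y4 = 1.
Now (~y4) is unsatisfied and unit — conflict.
No assignment satisfies every clause.

No, unsatisfiable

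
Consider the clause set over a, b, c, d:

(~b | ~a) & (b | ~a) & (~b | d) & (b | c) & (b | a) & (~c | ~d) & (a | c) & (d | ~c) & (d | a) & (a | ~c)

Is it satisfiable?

Case b = 0:
Unit clause (~a) forces a = 0.
But (a) is also a unit clause — contradiction.
That branch fails; take b = 1 instead.
Unit clause (~a) forces a = 0.
Unit clause (d) forces d = 1.
Unit clause (~c) forces c = 0.
But (c) is also a unit clause — contradiction.
Neither b = 1 nor b = 0 works.
No assignment satisfies every clause.

No, unsatisfiable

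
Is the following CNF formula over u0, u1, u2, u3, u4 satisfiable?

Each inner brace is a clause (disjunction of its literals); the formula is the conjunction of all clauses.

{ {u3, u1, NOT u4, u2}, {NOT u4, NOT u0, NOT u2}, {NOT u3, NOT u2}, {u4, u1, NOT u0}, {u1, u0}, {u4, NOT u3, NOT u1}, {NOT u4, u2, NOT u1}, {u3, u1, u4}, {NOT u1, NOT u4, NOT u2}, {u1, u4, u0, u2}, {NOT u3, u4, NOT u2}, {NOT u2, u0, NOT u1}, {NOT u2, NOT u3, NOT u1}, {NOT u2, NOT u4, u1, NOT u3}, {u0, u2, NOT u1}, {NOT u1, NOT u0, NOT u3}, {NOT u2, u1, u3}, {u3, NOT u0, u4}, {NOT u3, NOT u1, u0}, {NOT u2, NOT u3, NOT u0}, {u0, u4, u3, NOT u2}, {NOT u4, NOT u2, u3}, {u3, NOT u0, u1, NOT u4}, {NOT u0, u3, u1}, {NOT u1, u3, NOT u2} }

Try u3 = true.
(NOT u2) alone gives u2 = false.
Try u1 = false.
(u0) alone gives u0 = true.
(u4) alone gives u4 = true.
Every clause now holds.
A satisfying assignment: u0=true,  u1=false,  u2=false,  u3=true,  u4=true.

Satisfiable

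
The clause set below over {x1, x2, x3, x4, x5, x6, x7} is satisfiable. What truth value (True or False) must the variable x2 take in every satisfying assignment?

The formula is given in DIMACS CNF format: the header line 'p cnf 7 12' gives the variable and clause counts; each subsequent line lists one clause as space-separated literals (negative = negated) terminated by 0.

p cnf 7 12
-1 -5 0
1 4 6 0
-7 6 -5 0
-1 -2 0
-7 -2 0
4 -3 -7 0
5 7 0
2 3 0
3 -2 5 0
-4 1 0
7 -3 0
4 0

False

Suppose x2 = True.
The clause (¬x1) is unit, so x1 = False.
The clause (¬x7) is unit, so x7 = False.
The clause (x5) is unit, so x5 = True.
The clause (¬x4) is unit, so x4 = False.
But (x4) is also a unit clause — contradiction.
So every satisfying assignment has x2 = False.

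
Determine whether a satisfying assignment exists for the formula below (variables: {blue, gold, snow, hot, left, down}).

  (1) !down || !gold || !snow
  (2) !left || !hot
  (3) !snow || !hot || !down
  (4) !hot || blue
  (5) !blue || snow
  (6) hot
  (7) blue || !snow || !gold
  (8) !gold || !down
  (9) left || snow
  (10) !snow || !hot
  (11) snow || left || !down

(hot) alone gives hot = true.
(!left) alone gives left = false.
(blue) alone gives blue = true.
(snow) alone gives snow = true.
Now (!snow) is unsatisfied and unit — conflict.
No assignment satisfies every clause.

No, unsatisfiable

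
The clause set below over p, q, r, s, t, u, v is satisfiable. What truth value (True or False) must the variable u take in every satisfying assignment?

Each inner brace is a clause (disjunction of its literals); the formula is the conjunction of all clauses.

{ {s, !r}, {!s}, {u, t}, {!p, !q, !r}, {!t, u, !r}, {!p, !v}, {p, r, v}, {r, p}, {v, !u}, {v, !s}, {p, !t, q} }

Suppose u = true.
(!s) alone gives s = false.
(!r) alone gives r = false.
(p) alone gives p = true.
(!v) alone gives v = false.
But (v) is also a unit clause — contradiction.
So every satisfying assignment has u = False.

False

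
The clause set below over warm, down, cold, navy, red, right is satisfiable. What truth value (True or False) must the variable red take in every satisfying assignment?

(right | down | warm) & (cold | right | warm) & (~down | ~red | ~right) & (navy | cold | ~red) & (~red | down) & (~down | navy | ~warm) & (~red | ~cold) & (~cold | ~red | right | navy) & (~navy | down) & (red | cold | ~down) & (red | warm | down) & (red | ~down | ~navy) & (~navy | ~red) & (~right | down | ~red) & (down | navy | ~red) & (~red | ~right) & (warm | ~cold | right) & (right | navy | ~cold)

False

Suppose red = 1.
Unit clause (down) forces down = 1.
Unit clause (~right) forces right = 0.
Unit clause (~cold) forces cold = 0.
Unit clause (warm) forces warm = 1.
Unit clause (navy) forces navy = 1.
Now (~navy) is unsatisfied and unit — conflict.
So every satisfying assignment has red = False.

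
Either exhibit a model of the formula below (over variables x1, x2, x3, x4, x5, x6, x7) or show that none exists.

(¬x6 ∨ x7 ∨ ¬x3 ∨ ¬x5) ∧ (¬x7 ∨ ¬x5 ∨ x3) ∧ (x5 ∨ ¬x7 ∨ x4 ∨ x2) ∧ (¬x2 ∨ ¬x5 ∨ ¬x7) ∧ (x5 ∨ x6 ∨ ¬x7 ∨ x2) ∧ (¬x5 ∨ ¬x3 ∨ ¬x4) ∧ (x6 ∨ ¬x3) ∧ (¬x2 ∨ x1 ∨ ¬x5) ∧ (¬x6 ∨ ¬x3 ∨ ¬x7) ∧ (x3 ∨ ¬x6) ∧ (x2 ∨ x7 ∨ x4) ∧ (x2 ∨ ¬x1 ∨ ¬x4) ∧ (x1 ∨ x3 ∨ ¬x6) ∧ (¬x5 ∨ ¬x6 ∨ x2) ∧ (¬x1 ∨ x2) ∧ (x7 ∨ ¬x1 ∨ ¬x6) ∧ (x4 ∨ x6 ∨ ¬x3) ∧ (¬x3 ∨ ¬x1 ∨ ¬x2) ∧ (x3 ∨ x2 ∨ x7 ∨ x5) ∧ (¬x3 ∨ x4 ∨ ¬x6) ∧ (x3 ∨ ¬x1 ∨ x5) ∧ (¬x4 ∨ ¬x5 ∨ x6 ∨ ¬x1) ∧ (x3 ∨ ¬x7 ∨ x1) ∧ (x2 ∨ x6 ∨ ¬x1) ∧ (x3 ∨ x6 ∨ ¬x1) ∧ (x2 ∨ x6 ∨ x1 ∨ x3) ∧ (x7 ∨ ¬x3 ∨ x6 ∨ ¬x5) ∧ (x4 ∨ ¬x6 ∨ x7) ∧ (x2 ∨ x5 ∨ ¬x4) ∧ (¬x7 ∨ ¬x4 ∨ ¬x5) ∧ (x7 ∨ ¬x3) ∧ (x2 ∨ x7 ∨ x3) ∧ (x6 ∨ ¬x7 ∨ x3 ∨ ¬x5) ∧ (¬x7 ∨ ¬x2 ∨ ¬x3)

Suppose x6 = False.
From the singleton clause (¬x3), x3 = False.
From the singleton clause (¬x1), x1 = False.
From the singleton clause (¬x7), x7 = False.
From the singleton clause (x2), x2 = True.
From the singleton clause (¬x5), x5 = False.
All clauses hold; x4 can take either value.

x1 ↦ False, x2 ↦ True, x3 ↦ False, x4 ↦ True, x5 ↦ False, x6 ↦ False, x7 ↦ False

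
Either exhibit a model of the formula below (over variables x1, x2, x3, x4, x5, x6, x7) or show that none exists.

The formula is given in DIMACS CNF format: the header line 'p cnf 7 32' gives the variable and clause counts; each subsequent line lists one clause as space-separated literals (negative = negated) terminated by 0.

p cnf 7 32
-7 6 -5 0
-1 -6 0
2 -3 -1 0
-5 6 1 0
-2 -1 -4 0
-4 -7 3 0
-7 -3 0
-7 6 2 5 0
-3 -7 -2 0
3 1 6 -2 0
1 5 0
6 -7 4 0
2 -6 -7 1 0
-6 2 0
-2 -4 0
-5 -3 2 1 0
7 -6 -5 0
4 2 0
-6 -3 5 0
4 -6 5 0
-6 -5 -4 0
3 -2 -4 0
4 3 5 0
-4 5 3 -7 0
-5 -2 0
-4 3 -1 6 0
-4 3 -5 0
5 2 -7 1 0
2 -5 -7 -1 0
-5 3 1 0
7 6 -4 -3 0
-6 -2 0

x1: True, x2: True, x3: True, x4: False, x5: False, x6: False, x7: False

Branch on x1: set x1 = True.
The clause (¬x6) is unit, so x6 = False.
Branch on x7: set x7 = False.
Branch on x2: set x2 = True.
The clause (¬x4) is unit, so x4 = False.
The clause (¬x5) is unit, so x5 = False.
The clause (x3) is unit, so x3 = True.
Every clause now holds.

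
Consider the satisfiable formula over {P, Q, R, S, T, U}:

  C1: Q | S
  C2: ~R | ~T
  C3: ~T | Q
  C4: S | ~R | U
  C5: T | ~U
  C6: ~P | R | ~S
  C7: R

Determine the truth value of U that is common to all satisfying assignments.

Suppose U = 1.
The clause (T) is unit, so T = 1.
The clause (~R) is unit, so R = 0.
But (R) is also a unit clause — contradiction.
So every satisfying assignment has U = False.

False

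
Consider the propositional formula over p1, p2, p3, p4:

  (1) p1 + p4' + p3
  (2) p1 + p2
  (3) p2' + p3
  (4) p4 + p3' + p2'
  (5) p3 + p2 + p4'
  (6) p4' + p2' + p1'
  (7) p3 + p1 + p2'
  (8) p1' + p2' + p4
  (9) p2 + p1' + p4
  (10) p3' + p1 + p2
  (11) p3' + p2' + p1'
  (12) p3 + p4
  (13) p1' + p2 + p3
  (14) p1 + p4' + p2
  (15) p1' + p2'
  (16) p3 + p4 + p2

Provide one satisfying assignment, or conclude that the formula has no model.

p1=0,  p2=1,  p3=1,  p4=1

Branch on p1: set p1 = 0.
The clause (p2) is unit, so p2 = 1.
The clause (p3) is unit, so p3 = 1.
The clause (p4) is unit, so p4 = 1.
All clauses are satisfied.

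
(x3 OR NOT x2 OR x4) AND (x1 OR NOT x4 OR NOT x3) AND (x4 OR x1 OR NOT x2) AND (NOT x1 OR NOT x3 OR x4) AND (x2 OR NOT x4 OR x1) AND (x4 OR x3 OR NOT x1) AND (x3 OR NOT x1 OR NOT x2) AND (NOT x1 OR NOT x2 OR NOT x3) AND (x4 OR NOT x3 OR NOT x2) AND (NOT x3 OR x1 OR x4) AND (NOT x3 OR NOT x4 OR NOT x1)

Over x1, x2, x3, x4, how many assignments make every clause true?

There are 2^4 = 16 truth assignments over (x1, x2, x3, x4).
Check each against the 11 clauses (columns in the order x1, x2, x3, x4):
  F F F F  ✓ satisfies all
  F F F T  ✗ fails (x2 OR NOT x4 OR x1)
  F F T F  ✗ fails (NOT x3 OR x1 OR x4)
  F F T T  ✗ fails (x1 OR NOT x4 OR NOT x3)
  F T F F  ✗ fails (x3 OR NOT x2 OR x4)
  F T F T  ✓ satisfies all
  F T T F  ✗ fails (x4 OR x1 OR NOT x2)
  F T T T  ✗ fails (x1 OR NOT x4 OR NOT x3)
  T F F F  ✗ fails (x4 OR x3 OR NOT x1)
  T F F T  ✓ satisfies all
  T F T F  ✗ fails (NOT x1 OR NOT x3 OR x4)
  T F T T  ✗ fails (NOT x3 OR NOT x4 OR NOT x1)
  T T F F  ✗ fails (x3 OR NOT x2 OR x4)
  T T F T  ✗ fails (x3 OR NOT x1 OR NOT x2)
  T T T F  ✗ fails (NOT x1 OR NOT x3 OR x4)
  T T T T  ✗ fails (NOT x1 OR NOT x2 OR NOT x3)
3 of the 16 rows are models.

3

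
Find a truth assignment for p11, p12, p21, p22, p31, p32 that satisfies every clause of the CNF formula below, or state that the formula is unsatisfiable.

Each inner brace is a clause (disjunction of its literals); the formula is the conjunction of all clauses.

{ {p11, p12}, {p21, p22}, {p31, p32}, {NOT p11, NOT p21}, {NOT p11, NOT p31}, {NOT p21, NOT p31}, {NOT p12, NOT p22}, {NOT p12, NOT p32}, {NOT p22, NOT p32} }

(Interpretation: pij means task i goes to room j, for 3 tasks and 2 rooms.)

UNSATISFIABLE

Try p11 = true.
The clause (NOT p21) is unit, so p21 = false.
The clause (p22) is unit, so p22 = true.
The clause (NOT p31) is unit, so p31 = false.
The clause (p32) is unit, so p32 = true.
But (NOT p32) is also a unit clause — contradiction.
Undo p11 and try p11 = false.
The clause (p12) is unit, so p12 = true.
The clause (NOT p22) is unit, so p22 = false.
The clause (p21) is unit, so p21 = true.
The clause (NOT p31) is unit, so p31 = false.
The clause (p32) is unit, so p32 = true.
But (NOT p32) is also a unit clause — contradiction.
Either choice for p11 ends in contradiction.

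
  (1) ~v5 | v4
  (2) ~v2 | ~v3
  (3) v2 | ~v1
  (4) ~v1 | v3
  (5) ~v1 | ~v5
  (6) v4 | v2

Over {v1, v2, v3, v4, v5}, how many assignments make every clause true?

7

There are 2^5 = 32 truth assignments over (v1, v2, v3, v4, v5).
Split on v4. With v4 = 1, the clauses containing v4 are satisfied and ~v4 drops from the rest; 6 of the 2^4 = 16 assignments to the other variables satisfy what remains.
With v4 = 0, by the same count on the reduced clause set, 1 assignment works.
(One model: v1=F, v2=F, v3=F, v4=T, v5=F.)
Total: 6 + 1 = 7.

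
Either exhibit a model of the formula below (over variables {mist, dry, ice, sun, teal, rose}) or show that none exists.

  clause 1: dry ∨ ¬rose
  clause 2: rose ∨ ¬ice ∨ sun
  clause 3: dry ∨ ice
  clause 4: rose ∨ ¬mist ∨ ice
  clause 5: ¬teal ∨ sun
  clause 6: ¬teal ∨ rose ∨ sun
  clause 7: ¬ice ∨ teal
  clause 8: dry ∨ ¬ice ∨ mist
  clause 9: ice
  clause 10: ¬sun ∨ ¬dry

mist ↦ True, dry ↦ False, ice ↦ True, sun ↦ True, teal ↦ True, rose ↦ False

From the singleton clause (ice), ice = True.
From the singleton clause (teal), teal = True.
From the singleton clause (sun), sun = True.
From the singleton clause (¬dry), dry = False.
From the singleton clause (¬rose), rose = False.
From the singleton clause (mist), mist = True.
This assignment satisfies each clause.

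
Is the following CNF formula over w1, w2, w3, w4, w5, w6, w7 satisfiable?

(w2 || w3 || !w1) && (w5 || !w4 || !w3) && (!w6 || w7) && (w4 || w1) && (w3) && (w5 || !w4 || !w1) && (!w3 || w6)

Unit clause (w3) forces w3 = true.
Unit clause (w6) forces w6 = true.
Unit clause (w7) forces w7 = true.
Branch on w5: set w5 = false.
Unit clause (!w4) forces w4 = false.
Unit clause (w1) forces w1 = true.
Every clause is now satisfied; w2 is unconstrained.
A satisfying assignment: w1=true,  w2=false,  w3=true,  w4=false,  w5=false,  w6=true,  w7=true.

Satisfiable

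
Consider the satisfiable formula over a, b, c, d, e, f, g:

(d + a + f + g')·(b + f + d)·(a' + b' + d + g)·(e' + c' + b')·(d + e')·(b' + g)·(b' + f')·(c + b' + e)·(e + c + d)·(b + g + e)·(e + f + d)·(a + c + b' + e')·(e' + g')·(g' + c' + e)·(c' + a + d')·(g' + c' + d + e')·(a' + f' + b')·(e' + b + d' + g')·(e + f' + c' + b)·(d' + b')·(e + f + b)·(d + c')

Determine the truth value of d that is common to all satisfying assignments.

True

Suppose d = 0.
From the singleton clause (e'), e = 0.
From the singleton clause (c), c = 1.
But (c') is also a unit clause — contradiction.
So every satisfying assignment has d = True.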